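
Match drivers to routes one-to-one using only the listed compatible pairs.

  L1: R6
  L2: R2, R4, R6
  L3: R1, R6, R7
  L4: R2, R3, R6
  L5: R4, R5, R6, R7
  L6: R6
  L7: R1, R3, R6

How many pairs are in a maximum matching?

Unit-capacity flow: source→left, listed edges, right→sink; max matching = max flow.
Augmenting path L1→R6 (+1); matched 1.
Augmenting path L2→R2 (+1); matched 2.
Augmenting path L3→R1 (+1); matched 3.
Augmenting path L4→R3 (+1); matched 4.
Augmenting path L5→R4 (+1); matched 5.
Augmenting path L7→R1→L3→R7 (+1); matched 6.
No augmenting path remains; maximum matching = 6.
König certificate: {L2, L3, L4, L5, L7, R6} is a vertex cover of size 6 (every listed pair touches it), so no matching can be larger.

6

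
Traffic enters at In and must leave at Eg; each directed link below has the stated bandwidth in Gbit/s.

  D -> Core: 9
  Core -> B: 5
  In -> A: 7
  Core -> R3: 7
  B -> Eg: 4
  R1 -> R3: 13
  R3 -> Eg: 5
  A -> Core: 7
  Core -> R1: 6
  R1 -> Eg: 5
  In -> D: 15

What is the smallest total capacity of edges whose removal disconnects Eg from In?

14

Augment In→A→Core→R1→Eg: bottleneck 5, flow now 5.
Augment In→A→Core→R3→Eg: bottleneck 2, flow now 7.
Augment In→D→Core→R3→Eg: bottleneck 3, flow now 10.
Augment In→D→Core→B→Eg: bottleneck 4, flow now 14.
No augmenting path remains; maximum flow = 14.
By max-flow min-cut, the minimum cut capacity equals the max flow.
In the residual graph, reachable from In: {In, A, D, Core, R1, R3, B}.
Min-cut edges: R1→Eg (5), R3→Eg (5), B→Eg (4); capacity 5 + 5 + 4 = 14.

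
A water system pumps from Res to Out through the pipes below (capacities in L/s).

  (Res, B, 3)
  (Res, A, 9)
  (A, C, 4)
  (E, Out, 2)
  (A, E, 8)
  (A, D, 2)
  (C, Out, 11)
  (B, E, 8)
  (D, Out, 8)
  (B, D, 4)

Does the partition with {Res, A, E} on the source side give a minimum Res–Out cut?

Given cut capacity: 3 + 4 + 2 + 2 = 11.
Augment Res→A→C→Out: bottleneck 4, flow now 4.
Augment Res→A→D→Out: bottleneck 2, flow now 6.
Augment Res→A→E→Out: bottleneck 2, flow now 8.
Augment Res→B→D→Out: bottleneck 3, flow now 11.
No augmenting path remains; maximum flow = 11.
Cut capacity 11 equals the max flow, so it is a minimum cut.

Yes — it is a minimum cut (capacity 11).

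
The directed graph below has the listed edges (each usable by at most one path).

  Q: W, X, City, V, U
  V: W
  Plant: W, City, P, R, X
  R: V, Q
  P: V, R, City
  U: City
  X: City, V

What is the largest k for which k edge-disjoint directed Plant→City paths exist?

4

Assign every edge capacity 1; by Menger, the answer equals the max flow.
Path Plant→City (+1); total 1.
Path Plant→P→City (+1); total 2.
Path Plant→X→City (+1); total 3.
Path Plant→R→Q→City (+1); total 4.
No residual Plant→City path; max flow = 4.
Certifying cut of size 4: {Plant→City, Plant→P, Plant→R, Plant→X}.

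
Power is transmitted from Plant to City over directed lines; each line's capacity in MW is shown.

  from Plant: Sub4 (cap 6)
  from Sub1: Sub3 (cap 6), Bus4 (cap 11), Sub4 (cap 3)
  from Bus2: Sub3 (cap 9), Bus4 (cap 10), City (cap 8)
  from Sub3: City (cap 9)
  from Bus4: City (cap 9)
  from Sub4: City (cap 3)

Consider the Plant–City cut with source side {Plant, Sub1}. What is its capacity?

26

Edges leaving {Plant, Sub1}: Plant→Sub4 (6), Sub1→Sub3 (6), Sub1→Bus4 (11), Sub1→Sub4 (3).
Cut capacity = 6 + 6 + 11 + 3 = 26.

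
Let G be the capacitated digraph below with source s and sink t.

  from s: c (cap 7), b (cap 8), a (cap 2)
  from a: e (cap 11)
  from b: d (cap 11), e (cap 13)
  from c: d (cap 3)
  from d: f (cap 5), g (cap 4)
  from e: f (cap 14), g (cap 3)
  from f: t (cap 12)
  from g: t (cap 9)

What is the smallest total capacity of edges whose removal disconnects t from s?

13

Augment s→a→e→f→t: bottleneck 2, flow now 2.
Augment s→b→d→f→t: bottleneck 5, flow now 7.
Augment s→b→d→g→t: bottleneck 3, flow now 10.
Augment s→c→d→g→t: bottleneck 1, flow now 11.
Augment s→c→d→b→e→f→t: bottleneck 2, flow now 13. (uses reverse residual edge)
No augmenting path remains; maximum flow = 13.
By max-flow min-cut, the minimum cut capacity equals the max flow.
In the residual graph, reachable from s: {s, c}.
Min-cut edges: s→a (2), s→b (8), c→d (3); capacity 2 + 8 + 3 = 13.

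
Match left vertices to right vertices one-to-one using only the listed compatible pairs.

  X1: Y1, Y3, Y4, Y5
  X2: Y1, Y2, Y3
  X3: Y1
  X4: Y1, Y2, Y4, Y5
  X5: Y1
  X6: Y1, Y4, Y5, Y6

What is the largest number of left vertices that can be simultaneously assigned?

Unit-capacity flow: source→left, listed edges, right→sink; max matching = max flow.
Augmenting path X1→Y1 (+1); matched 1.
Augmenting path X2→Y2 (+1); matched 2.
Augmenting path X4→Y4 (+1); matched 3.
Augmenting path X6→Y5 (+1); matched 4.
Augmenting path X3→Y1→X1→Y3 (+1); matched 5.
No augmenting path remains; maximum matching = 5.
König certificate: {X1, X2, X4, X6, Y1} is a vertex cover of size 5 (every listed pair touches it), so no matching can be larger.

5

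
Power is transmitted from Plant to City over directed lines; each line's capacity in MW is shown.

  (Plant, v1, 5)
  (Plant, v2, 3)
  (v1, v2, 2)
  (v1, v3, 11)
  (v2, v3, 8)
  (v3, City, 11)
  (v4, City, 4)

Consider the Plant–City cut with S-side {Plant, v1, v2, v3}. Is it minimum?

Given cut capacity: 11 = 11.
Augment Plant→v1→v3→City: bottleneck 5, flow now 5.
Augment Plant→v2→v3→City: bottleneck 3, flow now 8.
No augmenting path remains; maximum flow = 8.
In the residual graph, reachable from Plant: {Plant}.
Min-cut edges: Plant→v1 (5), Plant→v2 (3); capacity 5 + 3 = 8.
Cut capacity 11 exceeds the max flow 8, so it is not minimum.

No — its capacity is 11, but the minimum cut has capacity 8.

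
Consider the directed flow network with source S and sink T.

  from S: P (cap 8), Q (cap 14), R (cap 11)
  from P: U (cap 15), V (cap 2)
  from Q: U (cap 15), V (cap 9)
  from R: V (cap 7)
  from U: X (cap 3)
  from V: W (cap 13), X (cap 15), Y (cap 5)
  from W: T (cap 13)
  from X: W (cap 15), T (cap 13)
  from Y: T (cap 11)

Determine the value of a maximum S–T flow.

21

Augment S→P→U→X→T: bottleneck 3, flow now 3.
Augment S→P→V→W→T: bottleneck 2, flow now 5.
Augment S→Q→V→W→T: bottleneck 9, flow now 14.
Augment S→R→V→W→T: bottleneck 2, flow now 16.
Augment S→R→V→X→T: bottleneck 5, flow now 21.
No augmenting path remains; maximum flow = 21.
In the residual graph, reachable from S: {S, P, Q, R, U}.
Min-cut edges: P→V (2), Q→V (9), R→V (7), U→X (3); capacity 2 + 9 + 7 + 3 = 21.
This cut is saturated, so no flow can exceed 21.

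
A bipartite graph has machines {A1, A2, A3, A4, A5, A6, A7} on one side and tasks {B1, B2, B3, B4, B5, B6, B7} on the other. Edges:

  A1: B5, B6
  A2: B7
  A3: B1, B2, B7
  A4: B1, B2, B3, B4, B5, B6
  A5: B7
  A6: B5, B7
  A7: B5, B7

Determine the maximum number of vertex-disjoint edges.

Unit-capacity flow: source→left, listed edges, right→sink; max matching = max flow.
Augmenting path A1→B5 (+1); matched 1.
Augmenting path A2→B7 (+1); matched 2.
Augmenting path A3→B1 (+1); matched 3.
Augmenting path A4→B2 (+1); matched 4.
Augmenting path A6→B5→A1→B6 (+1); matched 5.
No augmenting path remains; maximum matching = 5.
König certificate: {A1, A3, A4, B5, B7} is a vertex cover of size 5 (every listed pair touches it), so no matching can be larger.

5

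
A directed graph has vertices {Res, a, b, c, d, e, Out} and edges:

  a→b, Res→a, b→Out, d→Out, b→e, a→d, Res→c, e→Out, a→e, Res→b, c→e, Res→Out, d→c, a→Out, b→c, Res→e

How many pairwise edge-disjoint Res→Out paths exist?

Assign every edge capacity 1; by Menger, the answer equals the max flow.
Path Res→Out (+1); total 1.
Path Res→a→Out (+1); total 2.
Path Res→b→Out (+1); total 3.
Path Res→e→Out (+1); total 4.
No residual Res→Out path; max flow = 4.
Certifying cut of size 4: {Res→Out, Res→a, Res→b, e→Out}.

4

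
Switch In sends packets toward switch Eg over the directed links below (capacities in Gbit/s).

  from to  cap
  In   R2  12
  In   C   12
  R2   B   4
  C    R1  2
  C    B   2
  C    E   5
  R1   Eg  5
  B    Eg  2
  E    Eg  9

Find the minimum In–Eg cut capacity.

Augment In→R2→B→Eg: bottleneck 2, flow now 2.
Augment In→C→R1→Eg: bottleneck 2, flow now 4.
Augment In→C→E→Eg: bottleneck 5, flow now 9.
No augmenting path remains; maximum flow = 9.
By max-flow min-cut, the minimum cut capacity equals the max flow.
In the residual graph, reachable from In: {In, R2, C, B}.
Min-cut edges: C→R1 (2), C→E (5), B→Eg (2); capacity 2 + 5 + 2 = 9.

9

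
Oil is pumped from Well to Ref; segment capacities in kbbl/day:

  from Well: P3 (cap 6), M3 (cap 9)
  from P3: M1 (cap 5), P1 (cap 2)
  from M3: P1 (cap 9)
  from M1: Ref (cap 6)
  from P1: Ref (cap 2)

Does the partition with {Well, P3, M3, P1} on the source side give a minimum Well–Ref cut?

Yes — it is a minimum cut (capacity 7).

Given cut capacity: 5 + 2 = 7.
Augment Well→P3→M1→Ref: bottleneck 5, flow now 5.
Augment Well→P3→P1→Ref: bottleneck 1, flow now 6.
Augment Well→M3→P1→Ref: bottleneck 1, flow now 7.
No augmenting path remains; maximum flow = 7.
Cut capacity 7 equals the max flow, so it is a minimum cut.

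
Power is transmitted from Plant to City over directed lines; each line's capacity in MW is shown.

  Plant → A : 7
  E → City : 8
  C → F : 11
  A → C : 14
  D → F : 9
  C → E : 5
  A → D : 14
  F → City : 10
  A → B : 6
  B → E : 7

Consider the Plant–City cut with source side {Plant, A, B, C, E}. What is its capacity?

Edges leaving {Plant, A, B, C, E}: A→D (14), C→F (11), E→City (8).
Cut capacity = 14 + 11 + 8 = 33.

33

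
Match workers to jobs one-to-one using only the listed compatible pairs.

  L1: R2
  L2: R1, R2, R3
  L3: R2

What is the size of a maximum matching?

2

Unit-capacity flow: source→left, listed edges, right→sink; max matching = max flow.
Augmenting path L1→R2 (+1); matched 1.
Augmenting path L2→R1 (+1); matched 2.
No augmenting path remains; maximum matching = 2.
König certificate: {L2, R2} is a vertex cover of size 2 (every listed pair touches it), so no matching can be larger.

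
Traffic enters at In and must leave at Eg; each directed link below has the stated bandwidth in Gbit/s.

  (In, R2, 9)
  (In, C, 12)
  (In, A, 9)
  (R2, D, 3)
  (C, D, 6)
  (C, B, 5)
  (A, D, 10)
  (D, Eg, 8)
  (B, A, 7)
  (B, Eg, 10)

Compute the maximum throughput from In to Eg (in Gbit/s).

Augment In→R2→D→Eg: bottleneck 3, flow now 3.
Augment In→C→D→Eg: bottleneck 5, flow now 8.
Augment In→C→B→Eg: bottleneck 5, flow now 13.
No augmenting path remains; maximum flow = 13.
In the residual graph, reachable from In: {In, R2, C, A, D}.
Min-cut edges: C→B (5), D→Eg (8); capacity 5 + 8 = 13.
This cut is saturated, so no flow can exceed 13.

13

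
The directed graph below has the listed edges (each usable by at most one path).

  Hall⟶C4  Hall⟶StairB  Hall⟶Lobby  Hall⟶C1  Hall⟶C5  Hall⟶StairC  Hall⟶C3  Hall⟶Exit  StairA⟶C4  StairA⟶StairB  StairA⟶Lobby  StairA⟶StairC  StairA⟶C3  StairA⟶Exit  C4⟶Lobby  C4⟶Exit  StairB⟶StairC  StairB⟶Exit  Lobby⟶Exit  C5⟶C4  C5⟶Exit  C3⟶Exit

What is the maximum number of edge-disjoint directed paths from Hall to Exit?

Assign every edge capacity 1; by Menger, the answer equals the max flow.
Path Hall→Exit (+1); total 1.
Path Hall→C4→Exit (+1); total 2.
Path Hall→StairB→Exit (+1); total 3.
Path Hall→Lobby→Exit (+1); total 4.
Path Hall→C5→Exit (+1); total 5.
Path Hall→C3→Exit (+1); total 6.
No residual Hall→Exit path; max flow = 6.
Certifying cut of size 6: {Hall→C3, Hall→C4, Hall→C5, Hall→Exit, Hall→Lobby, Hall→StairB}.

6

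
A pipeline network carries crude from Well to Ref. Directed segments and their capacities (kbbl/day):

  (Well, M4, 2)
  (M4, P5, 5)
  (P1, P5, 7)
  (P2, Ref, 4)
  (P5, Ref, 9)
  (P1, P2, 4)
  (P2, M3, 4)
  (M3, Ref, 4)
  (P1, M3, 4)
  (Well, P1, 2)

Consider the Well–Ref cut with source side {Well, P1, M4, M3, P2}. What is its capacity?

20

Edges leaving {Well, P1, M4, M3, P2}: P1→P5 (7), M4→P5 (5), M3→Ref (4), P2→Ref (4).
Cut capacity = 7 + 5 + 4 + 4 = 20.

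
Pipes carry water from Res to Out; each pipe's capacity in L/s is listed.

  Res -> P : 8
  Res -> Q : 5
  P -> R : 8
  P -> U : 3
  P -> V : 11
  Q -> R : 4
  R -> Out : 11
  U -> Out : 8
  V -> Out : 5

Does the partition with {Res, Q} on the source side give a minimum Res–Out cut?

Yes — it is a minimum cut (capacity 12).

Given cut capacity: 8 + 4 = 12.
Augment Res→P→R→Out: bottleneck 8, flow now 8.
Augment Res→Q→R→Out: bottleneck 3, flow now 11.
Augment Res→Q→R→P→U→Out: bottleneck 1, flow now 12. (uses reverse residual edge)
No augmenting path remains; maximum flow = 12.
Cut capacity 12 equals the max flow, so it is a minimum cut.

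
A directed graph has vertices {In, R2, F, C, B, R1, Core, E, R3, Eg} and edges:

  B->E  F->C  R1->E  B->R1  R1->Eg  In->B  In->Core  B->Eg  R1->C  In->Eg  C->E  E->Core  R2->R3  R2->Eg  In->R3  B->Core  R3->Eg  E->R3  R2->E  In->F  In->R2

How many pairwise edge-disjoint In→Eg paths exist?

4

Assign every edge capacity 1; by Menger, the answer equals the max flow.
Path In→Eg (+1); total 1.
Path In→R2→Eg (+1); total 2.
Path In→B→Eg (+1); total 3.
Path In→R3→Eg (+1); total 4.
No residual In→Eg path; max flow = 4.
Certifying cut of size 4: {In→B, In→Eg, In→R2, R3→Eg}.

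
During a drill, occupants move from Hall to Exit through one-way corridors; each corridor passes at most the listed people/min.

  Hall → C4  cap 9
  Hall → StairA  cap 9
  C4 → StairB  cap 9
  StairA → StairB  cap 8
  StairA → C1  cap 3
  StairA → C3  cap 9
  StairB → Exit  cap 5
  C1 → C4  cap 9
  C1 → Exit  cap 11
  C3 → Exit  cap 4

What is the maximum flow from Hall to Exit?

Augment Hall→C4→StairB→Exit: bottleneck 5, flow now 5.
Augment Hall→StairA→C1→Exit: bottleneck 3, flow now 8.
Augment Hall→StairA→C3→Exit: bottleneck 4, flow now 12.
No augmenting path remains; maximum flow = 12.
In the residual graph, reachable from Hall: {Hall, C4, StairA, StairB, C3}.
Min-cut edges: StairA→C1 (3), StairB→Exit (5), C3→Exit (4); capacity 3 + 5 + 4 = 12.
This cut is saturated, so no flow can exceed 12.

12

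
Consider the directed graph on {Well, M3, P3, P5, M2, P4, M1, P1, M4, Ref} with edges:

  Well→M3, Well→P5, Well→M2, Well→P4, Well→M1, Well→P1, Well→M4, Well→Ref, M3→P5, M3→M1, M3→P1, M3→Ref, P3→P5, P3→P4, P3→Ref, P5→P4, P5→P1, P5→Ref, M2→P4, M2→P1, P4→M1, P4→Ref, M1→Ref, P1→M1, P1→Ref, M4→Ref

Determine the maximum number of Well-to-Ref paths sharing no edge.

7

Assign every edge capacity 1; by Menger, the answer equals the max flow.
Path Well→Ref (+1); total 1.
Path Well→M3→Ref (+1); total 2.
Path Well→P5→Ref (+1); total 3.
Path Well→P4→Ref (+1); total 4.
Path Well→M1→Ref (+1); total 5.
Path Well→P1→Ref (+1); total 6.
Path Well→M4→Ref (+1); total 7.
No residual Well→Ref path; max flow = 7.
Certifying cut of size 7: {M1→Ref, P1→Ref, P4→Ref, Well→M3, Well→M4, Well→P5, Well→Ref}.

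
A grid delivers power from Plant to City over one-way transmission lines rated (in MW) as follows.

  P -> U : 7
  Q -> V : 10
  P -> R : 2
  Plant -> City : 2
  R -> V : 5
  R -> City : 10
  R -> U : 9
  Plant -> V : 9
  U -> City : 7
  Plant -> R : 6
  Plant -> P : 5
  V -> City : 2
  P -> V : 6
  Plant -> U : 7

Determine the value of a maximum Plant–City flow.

Augment Plant→City: bottleneck 2, flow now 2.
Augment Plant→R→City: bottleneck 6, flow now 8.
Augment Plant→U→City: bottleneck 7, flow now 15.
Augment Plant→V→City: bottleneck 2, flow now 17.
Augment Plant→P→R→City: bottleneck 2, flow now 19.
No augmenting path remains; maximum flow = 19.
In the residual graph, reachable from Plant: {Plant, P, U, V}.
Min-cut edges: Plant→R (6), Plant→City (2), P→R (2), U→City (7), V→City (2); capacity 6 + 2 + 2 + 7 + 2 = 19.
This cut is saturated, so no flow can exceed 19.

19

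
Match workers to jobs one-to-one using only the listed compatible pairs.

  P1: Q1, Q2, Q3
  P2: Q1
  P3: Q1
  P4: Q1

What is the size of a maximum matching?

2

Unit-capacity flow: source→left, listed edges, right→sink; max matching = max flow.
Augmenting path P1→Q1 (+1); matched 1.
Augmenting path P2→Q1→P1→Q2 (+1); matched 2.
No augmenting path remains; maximum matching = 2.
König certificate: {P1, Q1} is a vertex cover of size 2 (every listed pair touches it), so no matching can be larger.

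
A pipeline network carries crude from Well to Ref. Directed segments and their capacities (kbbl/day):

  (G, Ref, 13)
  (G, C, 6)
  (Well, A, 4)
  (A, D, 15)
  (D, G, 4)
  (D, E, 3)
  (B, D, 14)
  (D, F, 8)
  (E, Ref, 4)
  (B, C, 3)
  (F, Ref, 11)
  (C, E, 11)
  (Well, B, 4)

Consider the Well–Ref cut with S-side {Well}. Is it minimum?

Yes — it is a minimum cut (capacity 8).

Given cut capacity: 4 + 4 = 8.
Augment Well→A→D→E→Ref: bottleneck 3, flow now 3.
Augment Well→A→D→F→Ref: bottleneck 1, flow now 4.
Augment Well→B→C→E→Ref: bottleneck 1, flow now 5.
Augment Well→B→D→F→Ref: bottleneck 3, flow now 8.
No augmenting path remains; maximum flow = 8.
Cut capacity 8 equals the max flow, so it is a minimum cut.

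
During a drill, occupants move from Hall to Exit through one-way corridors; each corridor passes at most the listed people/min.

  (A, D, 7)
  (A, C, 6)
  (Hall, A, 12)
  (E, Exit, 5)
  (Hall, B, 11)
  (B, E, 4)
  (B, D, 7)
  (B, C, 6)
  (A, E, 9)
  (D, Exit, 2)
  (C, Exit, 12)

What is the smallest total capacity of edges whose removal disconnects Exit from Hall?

19

Augment Hall→A→C→Exit: bottleneck 6, flow now 6.
Augment Hall→A→D→Exit: bottleneck 2, flow now 8.
Augment Hall→A→E→Exit: bottleneck 4, flow now 12.
Augment Hall→B→C→Exit: bottleneck 6, flow now 18.
Augment Hall→B→E→Exit: bottleneck 1, flow now 19.
No augmenting path remains; maximum flow = 19.
By max-flow min-cut, the minimum cut capacity equals the max flow.
In the residual graph, reachable from Hall: {Hall, A, B, D, E}.
Min-cut edges: A→C (6), B→C (6), D→Exit (2), E→Exit (5); capacity 6 + 6 + 2 + 5 = 19.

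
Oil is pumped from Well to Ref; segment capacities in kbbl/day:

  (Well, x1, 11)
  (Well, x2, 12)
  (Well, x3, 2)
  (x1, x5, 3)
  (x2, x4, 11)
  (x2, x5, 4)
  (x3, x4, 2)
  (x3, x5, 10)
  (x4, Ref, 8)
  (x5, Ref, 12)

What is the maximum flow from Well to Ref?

Augment Well→x1→x5→Ref: bottleneck 3, flow now 3.
Augment Well→x2→x4→Ref: bottleneck 8, flow now 11.
Augment Well→x2→x5→Ref: bottleneck 4, flow now 15.
Augment Well→x3→x5→Ref: bottleneck 2, flow now 17.
No augmenting path remains; maximum flow = 17.
In the residual graph, reachable from Well: {Well, x1}.
Min-cut edges: Well→x2 (12), Well→x3 (2), x1→x5 (3); capacity 12 + 2 + 3 = 17.
This cut is saturated, so no flow can exceed 17.

17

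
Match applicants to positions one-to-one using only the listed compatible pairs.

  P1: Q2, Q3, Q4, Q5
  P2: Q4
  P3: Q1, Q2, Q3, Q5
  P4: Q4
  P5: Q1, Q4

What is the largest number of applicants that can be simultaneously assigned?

Unit-capacity flow: source→left, listed edges, right→sink; max matching = max flow.
Augmenting path P1→Q2 (+1); matched 1.
Augmenting path P2→Q4 (+1); matched 2.
Augmenting path P3→Q1 (+1); matched 3.
Augmenting path P5→Q1→P3→Q3 (+1); matched 4.
No augmenting path remains; maximum matching = 4.
König certificate: {P1, P3, P5, Q4} is a vertex cover of size 4 (every listed pair touches it), so no matching can be larger.

4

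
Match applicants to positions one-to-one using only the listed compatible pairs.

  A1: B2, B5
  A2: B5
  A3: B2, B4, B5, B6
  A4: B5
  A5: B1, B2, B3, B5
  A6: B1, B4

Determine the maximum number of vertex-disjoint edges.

Unit-capacity flow: source→left, listed edges, right→sink; max matching = max flow.
Augmenting path A1→B2 (+1); matched 1.
Augmenting path A2→B5 (+1); matched 2.
Augmenting path A3→B4 (+1); matched 3.
Augmenting path A5→B1 (+1); matched 4.
Augmenting path A6→B1→A5→B3 (+1); matched 5.
No augmenting path remains; maximum matching = 5.
König certificate: {A1, A3, A5, A6, B5} is a vertex cover of size 5 (every listed pair touches it), so no matching can be larger.

5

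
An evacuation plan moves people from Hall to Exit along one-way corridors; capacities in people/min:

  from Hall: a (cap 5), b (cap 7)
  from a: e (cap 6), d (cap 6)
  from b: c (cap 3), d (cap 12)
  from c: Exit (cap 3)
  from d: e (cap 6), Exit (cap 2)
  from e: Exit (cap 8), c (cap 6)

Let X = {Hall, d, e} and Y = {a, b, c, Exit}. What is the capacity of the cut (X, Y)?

Edges leaving {Hall, d, e}: Hall→a (5), Hall→b (7), d→Exit (2), e→c (6), e→Exit (8).
Cut capacity = 5 + 7 + 2 + 6 + 8 = 28.

28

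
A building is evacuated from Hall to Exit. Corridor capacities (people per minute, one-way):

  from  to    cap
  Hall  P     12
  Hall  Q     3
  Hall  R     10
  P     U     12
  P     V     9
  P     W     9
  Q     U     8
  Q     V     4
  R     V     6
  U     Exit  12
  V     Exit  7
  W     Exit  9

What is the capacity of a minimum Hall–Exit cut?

Augment Hall→P→U→Exit: bottleneck 12, flow now 12.
Augment Hall→Q→V→Exit: bottleneck 3, flow now 15.
Augment Hall→R→V→Exit: bottleneck 4, flow now 19.
Augment Hall→R→V→Q→U→P→W→Exit: bottleneck 2, flow now 21. (uses reverse residual edge)
No augmenting path remains; maximum flow = 21.
By max-flow min-cut, the minimum cut capacity equals the max flow.
In the residual graph, reachable from Hall: {Hall, R}.
Min-cut edges: Hall→P (12), Hall→Q (3), R→V (6); capacity 12 + 3 + 6 = 21.

21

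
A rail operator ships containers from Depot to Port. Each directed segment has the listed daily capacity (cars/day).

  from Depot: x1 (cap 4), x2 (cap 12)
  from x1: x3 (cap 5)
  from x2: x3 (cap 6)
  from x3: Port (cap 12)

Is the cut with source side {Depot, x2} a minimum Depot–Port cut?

Given cut capacity: 4 + 6 = 10.
Augment Depot→x1→x3→Port: bottleneck 4, flow now 4.
Augment Depot→x2→x3→Port: bottleneck 6, flow now 10.
No augmenting path remains; maximum flow = 10.
Cut capacity 10 equals the max flow, so it is a minimum cut.

Yes — it is a minimum cut (capacity 10).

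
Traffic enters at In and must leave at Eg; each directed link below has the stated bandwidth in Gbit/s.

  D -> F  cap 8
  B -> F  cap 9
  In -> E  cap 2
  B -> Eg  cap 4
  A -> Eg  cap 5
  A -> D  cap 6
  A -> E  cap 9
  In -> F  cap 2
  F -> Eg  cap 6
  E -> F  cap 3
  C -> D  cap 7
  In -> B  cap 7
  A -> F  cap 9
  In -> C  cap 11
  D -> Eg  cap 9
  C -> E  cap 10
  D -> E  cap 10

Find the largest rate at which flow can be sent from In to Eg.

17

Augment In→B→Eg: bottleneck 4, flow now 4.
Augment In→F→Eg: bottleneck 2, flow now 6.
Augment In→B→F→Eg: bottleneck 3, flow now 9.
Augment In→C→D→Eg: bottleneck 7, flow now 16.
Augment In→E→F→Eg: bottleneck 1, flow now 17.
No augmenting path remains; maximum flow = 17.
In the residual graph, reachable from In: {In, B, C, E, F}.
Min-cut edges: B→Eg (4), C→D (7), F→Eg (6); capacity 4 + 7 + 6 = 17.
This cut is saturated, so no flow can exceed 17.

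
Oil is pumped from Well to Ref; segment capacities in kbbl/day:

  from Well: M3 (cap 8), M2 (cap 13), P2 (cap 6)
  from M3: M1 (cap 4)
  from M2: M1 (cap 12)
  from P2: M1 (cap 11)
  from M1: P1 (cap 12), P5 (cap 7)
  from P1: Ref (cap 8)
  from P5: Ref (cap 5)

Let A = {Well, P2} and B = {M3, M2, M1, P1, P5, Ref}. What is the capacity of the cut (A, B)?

Edges leaving {Well, P2}: Well→M3 (8), Well→M2 (13), P2→M1 (11).
Cut capacity = 8 + 13 + 11 = 32.

32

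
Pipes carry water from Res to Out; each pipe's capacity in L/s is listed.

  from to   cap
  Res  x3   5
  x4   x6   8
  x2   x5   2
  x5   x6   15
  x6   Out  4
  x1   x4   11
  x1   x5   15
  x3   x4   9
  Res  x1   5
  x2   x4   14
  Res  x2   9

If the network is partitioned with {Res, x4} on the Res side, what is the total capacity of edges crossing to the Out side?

27

Edges leaving {Res, x4}: Res→x1 (5), Res→x2 (9), Res→x3 (5), x4→x6 (8).
Cut capacity = 5 + 9 + 5 + 8 = 27.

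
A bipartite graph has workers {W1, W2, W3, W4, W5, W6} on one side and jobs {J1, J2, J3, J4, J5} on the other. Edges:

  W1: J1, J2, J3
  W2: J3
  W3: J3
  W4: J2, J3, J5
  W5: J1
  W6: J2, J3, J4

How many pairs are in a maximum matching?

5

Unit-capacity flow: source→left, listed edges, right→sink; max matching = max flow.
Augmenting path W1→J1 (+1); matched 1.
Augmenting path W2→J3 (+1); matched 2.
Augmenting path W4→J2 (+1); matched 3.
Augmenting path W6→J4 (+1); matched 4.
Augmenting path W5→J1→W1→J2→W4→J5 (+1); matched 5.
No augmenting path remains; maximum matching = 5.
König certificate: {W1, W4, W5, W6, J3} is a vertex cover of size 5 (every listed pair touches it), so no matching can be larger.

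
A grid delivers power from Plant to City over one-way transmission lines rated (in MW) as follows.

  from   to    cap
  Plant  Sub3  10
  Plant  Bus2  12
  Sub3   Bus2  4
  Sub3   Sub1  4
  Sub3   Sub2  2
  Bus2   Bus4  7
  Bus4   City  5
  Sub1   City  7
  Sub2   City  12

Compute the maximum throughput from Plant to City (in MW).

11

Augment Plant→Sub3→Sub1→City: bottleneck 4, flow now 4.
Augment Plant→Sub3→Sub2→City: bottleneck 2, flow now 6.
Augment Plant→Bus2→Bus4→City: bottleneck 5, flow now 11.
No augmenting path remains; maximum flow = 11.
In the residual graph, reachable from Plant: {Plant, Sub3, Bus2, Bus4}.
Min-cut edges: Sub3→Sub1 (4), Sub3→Sub2 (2), Bus4→City (5); capacity 4 + 2 + 5 = 11.
This cut is saturated, so no flow can exceed 11.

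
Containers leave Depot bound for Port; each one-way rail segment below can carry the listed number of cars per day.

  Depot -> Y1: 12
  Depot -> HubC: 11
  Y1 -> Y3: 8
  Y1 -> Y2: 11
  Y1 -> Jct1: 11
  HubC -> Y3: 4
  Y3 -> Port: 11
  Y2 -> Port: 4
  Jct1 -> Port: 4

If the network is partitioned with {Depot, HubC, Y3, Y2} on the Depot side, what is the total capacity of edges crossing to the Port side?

27

Edges leaving {Depot, HubC, Y3, Y2}: Depot→Y1 (12), Y3→Port (11), Y2→Port (4).
Cut capacity = 12 + 11 + 4 = 27.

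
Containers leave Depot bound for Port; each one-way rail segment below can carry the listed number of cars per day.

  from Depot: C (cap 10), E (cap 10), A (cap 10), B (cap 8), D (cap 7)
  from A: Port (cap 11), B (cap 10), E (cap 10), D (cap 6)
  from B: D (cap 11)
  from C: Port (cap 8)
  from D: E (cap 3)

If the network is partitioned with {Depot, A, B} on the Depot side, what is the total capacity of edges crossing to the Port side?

65

Edges leaving {Depot, A, B}: Depot→C (10), Depot→D (7), Depot→E (10), A→D (6), A→E (10), A→Port (11), B→D (11).
Cut capacity = 10 + 7 + 10 + 6 + 10 + 11 + 11 = 65.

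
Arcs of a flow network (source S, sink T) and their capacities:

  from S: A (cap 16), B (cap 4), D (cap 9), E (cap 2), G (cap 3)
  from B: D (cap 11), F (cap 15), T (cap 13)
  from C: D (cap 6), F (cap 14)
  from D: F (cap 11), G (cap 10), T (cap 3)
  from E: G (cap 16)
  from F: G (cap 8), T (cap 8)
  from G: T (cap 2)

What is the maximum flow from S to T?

Augment S→B→T: bottleneck 4, flow now 4.
Augment S→D→T: bottleneck 3, flow now 7.
Augment S→G→T: bottleneck 2, flow now 9.
Augment S→D→F→T: bottleneck 6, flow now 15.
No augmenting path remains; maximum flow = 15.
In the residual graph, reachable from S: {S, A, E, G}.
Min-cut edges: S→B (4), S→D (9), G→T (2); capacity 4 + 9 + 2 = 15.
This cut is saturated, so no flow can exceed 15.

15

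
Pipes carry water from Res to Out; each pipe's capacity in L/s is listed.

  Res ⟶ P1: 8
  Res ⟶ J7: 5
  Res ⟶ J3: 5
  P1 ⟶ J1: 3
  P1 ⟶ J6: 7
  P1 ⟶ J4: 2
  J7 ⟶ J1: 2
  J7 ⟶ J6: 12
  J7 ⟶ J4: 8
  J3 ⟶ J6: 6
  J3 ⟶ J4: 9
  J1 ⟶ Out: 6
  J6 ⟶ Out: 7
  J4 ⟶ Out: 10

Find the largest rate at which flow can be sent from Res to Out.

18

Augment Res→P1→J1→Out: bottleneck 3, flow now 3.
Augment Res→P1→J6→Out: bottleneck 5, flow now 8.
Augment Res→J7→J1→Out: bottleneck 2, flow now 10.
Augment Res→J7→J6→Out: bottleneck 2, flow now 12.
Augment Res→J7→J4→Out: bottleneck 1, flow now 13.
Augment Res→J3→J4→Out: bottleneck 5, flow now 18.
No augmenting path remains; maximum flow = 18.
In the residual graph, reachable from Res: {Res}.
Min-cut edges: Res→P1 (8), Res→J7 (5), Res→J3 (5); capacity 8 + 5 + 5 = 18.
This cut is saturated, so no flow can exceed 18.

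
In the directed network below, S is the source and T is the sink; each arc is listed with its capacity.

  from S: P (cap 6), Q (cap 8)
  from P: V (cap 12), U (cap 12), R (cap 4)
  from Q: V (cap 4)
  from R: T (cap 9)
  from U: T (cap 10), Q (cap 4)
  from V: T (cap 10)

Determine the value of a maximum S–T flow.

10

Augment S→P→R→T: bottleneck 4, flow now 4.
Augment S→P→U→T: bottleneck 2, flow now 6.
Augment S→Q→V→T: bottleneck 4, flow now 10.
No augmenting path remains; maximum flow = 10.
In the residual graph, reachable from S: {S, Q}.
Min-cut edges: S→P (6), Q→V (4); capacity 6 + 4 = 10.
This cut is saturated, so no flow can exceed 10.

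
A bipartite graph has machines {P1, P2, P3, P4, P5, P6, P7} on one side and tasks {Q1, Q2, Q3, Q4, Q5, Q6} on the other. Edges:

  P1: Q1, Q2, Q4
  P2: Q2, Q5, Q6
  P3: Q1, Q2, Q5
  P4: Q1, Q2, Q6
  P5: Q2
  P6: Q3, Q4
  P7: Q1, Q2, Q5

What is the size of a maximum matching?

6

Unit-capacity flow: source→left, listed edges, right→sink; max matching = max flow.
Augmenting path P1→Q1 (+1); matched 1.
Augmenting path P2→Q2 (+1); matched 2.
Augmenting path P3→Q5 (+1); matched 3.
Augmenting path P4→Q6 (+1); matched 4.
Augmenting path P6→Q3 (+1); matched 5.
Augmenting path P7→Q1→P1→Q4 (+1); matched 6.
No augmenting path remains; maximum matching = 6.
König certificate: {P1, P6, Q1, Q2, Q5, Q6} is a vertex cover of size 6 (every listed pair touches it), so no matching can be larger.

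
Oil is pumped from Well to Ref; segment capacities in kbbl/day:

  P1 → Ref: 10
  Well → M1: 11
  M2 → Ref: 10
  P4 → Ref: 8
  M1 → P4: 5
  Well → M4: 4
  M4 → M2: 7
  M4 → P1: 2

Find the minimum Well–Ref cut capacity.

9

Augment Well→M4→P1→Ref: bottleneck 2, flow now 2.
Augment Well→M4→M2→Ref: bottleneck 2, flow now 4.
Augment Well→M1→P4→Ref: bottleneck 5, flow now 9.
No augmenting path remains; maximum flow = 9.
By max-flow min-cut, the minimum cut capacity equals the max flow.
In the residual graph, reachable from Well: {Well, M1}.
Min-cut edges: Well→M4 (4), M1→P4 (5); capacity 4 + 5 = 9.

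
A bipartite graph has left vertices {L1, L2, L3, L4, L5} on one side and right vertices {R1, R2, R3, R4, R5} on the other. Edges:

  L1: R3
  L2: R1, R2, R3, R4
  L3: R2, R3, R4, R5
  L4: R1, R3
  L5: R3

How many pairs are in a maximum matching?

Unit-capacity flow: source→left, listed edges, right→sink; max matching = max flow.
Augmenting path L1→R3 (+1); matched 1.
Augmenting path L2→R1 (+1); matched 2.
Augmenting path L3→R2 (+1); matched 3.
Augmenting path L4→R1→L2→R4 (+1); matched 4.
No augmenting path remains; maximum matching = 4.
König certificate: {L2, L3, L4, R3} is a vertex cover of size 4 (every listed pair touches it), so no matching can be larger.

4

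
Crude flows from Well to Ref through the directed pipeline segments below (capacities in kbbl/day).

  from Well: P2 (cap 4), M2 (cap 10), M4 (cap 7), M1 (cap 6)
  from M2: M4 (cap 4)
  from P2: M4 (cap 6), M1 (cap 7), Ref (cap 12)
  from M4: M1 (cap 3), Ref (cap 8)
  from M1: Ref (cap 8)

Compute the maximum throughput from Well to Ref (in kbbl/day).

Augment Well→P2→Ref: bottleneck 4, flow now 4.
Augment Well→M4→Ref: bottleneck 7, flow now 11.
Augment Well→M1→Ref: bottleneck 6, flow now 17.
Augment Well→M2→M4→Ref: bottleneck 1, flow now 18.
Augment Well→M2→M4→M1→Ref: bottleneck 2, flow now 20.
No augmenting path remains; maximum flow = 20.
In the residual graph, reachable from Well: {Well, M2, M4, M1}.
Min-cut edges: Well→P2 (4), M4→Ref (8), M1→Ref (8); capacity 4 + 8 + 8 = 20.
This cut is saturated, so no flow can exceed 20.

20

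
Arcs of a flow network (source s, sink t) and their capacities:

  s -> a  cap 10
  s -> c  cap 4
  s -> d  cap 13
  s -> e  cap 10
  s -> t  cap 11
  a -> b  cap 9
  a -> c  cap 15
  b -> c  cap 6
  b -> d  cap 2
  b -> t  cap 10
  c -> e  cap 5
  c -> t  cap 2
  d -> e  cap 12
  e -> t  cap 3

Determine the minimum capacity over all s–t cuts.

25

Augment s→t: bottleneck 11, flow now 11.
Augment s→c→t: bottleneck 2, flow now 13.
Augment s→e→t: bottleneck 3, flow now 16.
Augment s→a→b→t: bottleneck 9, flow now 25.
No augmenting path remains; maximum flow = 25.
By max-flow min-cut, the minimum cut capacity equals the max flow.
In the residual graph, reachable from s: {s, a, c, d, e}.
Min-cut edges: s→t (11), a→b (9), c→t (2), e→t (3); capacity 11 + 9 + 2 + 3 = 25.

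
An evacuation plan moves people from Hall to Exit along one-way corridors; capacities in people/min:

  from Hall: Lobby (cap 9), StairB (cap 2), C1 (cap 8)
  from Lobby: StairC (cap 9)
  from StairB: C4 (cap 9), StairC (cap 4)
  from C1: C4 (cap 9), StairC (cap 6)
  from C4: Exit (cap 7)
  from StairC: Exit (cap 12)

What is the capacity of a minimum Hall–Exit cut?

19

Augment Hall→Lobby→StairC→Exit: bottleneck 9, flow now 9.
Augment Hall→StairB→C4→Exit: bottleneck 2, flow now 11.
Augment Hall→C1→C4→Exit: bottleneck 5, flow now 16.
Augment Hall→C1→StairC→Exit: bottleneck 3, flow now 19.
No augmenting path remains; maximum flow = 19.
By max-flow min-cut, the minimum cut capacity equals the max flow.
In the residual graph, reachable from Hall: {Hall}.
Min-cut edges: Hall→Lobby (9), Hall→StairB (2), Hall→C1 (8); capacity 9 + 2 + 8 = 19.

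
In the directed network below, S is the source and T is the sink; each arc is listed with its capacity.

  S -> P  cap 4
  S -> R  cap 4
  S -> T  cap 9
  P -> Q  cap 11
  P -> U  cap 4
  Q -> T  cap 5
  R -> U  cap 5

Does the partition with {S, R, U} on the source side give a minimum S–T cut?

Yes — it is a minimum cut (capacity 13).

Given cut capacity: 4 + 9 = 13.
Augment S→T: bottleneck 9, flow now 9.
Augment S→P→Q→T: bottleneck 4, flow now 13.
No augmenting path remains; maximum flow = 13.
Cut capacity 13 equals the max flow, so it is a minimum cut.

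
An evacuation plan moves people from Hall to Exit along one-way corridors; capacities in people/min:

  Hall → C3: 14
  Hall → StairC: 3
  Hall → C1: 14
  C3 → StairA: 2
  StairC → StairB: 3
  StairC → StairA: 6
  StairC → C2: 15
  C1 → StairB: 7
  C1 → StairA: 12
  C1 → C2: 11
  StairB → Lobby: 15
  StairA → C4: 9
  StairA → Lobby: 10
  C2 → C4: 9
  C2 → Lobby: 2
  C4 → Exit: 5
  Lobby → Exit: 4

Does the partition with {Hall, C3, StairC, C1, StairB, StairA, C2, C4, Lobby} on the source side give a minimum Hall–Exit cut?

Yes — it is a minimum cut (capacity 9).

Given cut capacity: 5 + 4 = 9.
Augment Hall→C3→StairA→C4→Exit: bottleneck 2, flow now 2.
Augment Hall→StairC→StairB→Lobby→Exit: bottleneck 3, flow now 5.
Augment Hall→C1→StairB→Lobby→Exit: bottleneck 1, flow now 6.
Augment Hall→C1→StairA→C4→Exit: bottleneck 3, flow now 9.
No augmenting path remains; maximum flow = 9.
Cut capacity 9 equals the max flow, so it is a minimum cut.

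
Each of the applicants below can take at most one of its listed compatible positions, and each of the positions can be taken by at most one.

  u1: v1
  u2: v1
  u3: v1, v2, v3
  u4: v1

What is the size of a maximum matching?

Unit-capacity flow: source→left, listed edges, right→sink; max matching = max flow.
Augmenting path u1→v1 (+1); matched 1.
Augmenting path u3→v2 (+1); matched 2.
No augmenting path remains; maximum matching = 2.
König certificate: {u3, v1} is a vertex cover of size 2 (every listed pair touches it), so no matching can be larger.

2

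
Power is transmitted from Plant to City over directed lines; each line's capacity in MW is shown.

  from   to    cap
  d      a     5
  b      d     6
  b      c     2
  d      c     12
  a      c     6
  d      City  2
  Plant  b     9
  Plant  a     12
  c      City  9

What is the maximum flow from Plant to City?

Augment Plant→a→c→City: bottleneck 6, flow now 6.
Augment Plant→b→c→City: bottleneck 2, flow now 8.
Augment Plant→b→d→City: bottleneck 2, flow now 10.
Augment Plant→b→d→c→City: bottleneck 1, flow now 11.
No augmenting path remains; maximum flow = 11.
In the residual graph, reachable from Plant: {Plant, a, b, c, d}.
Min-cut edges: c→City (9), d→City (2); capacity 9 + 2 = 11.
This cut is saturated, so no flow can exceed 11.

11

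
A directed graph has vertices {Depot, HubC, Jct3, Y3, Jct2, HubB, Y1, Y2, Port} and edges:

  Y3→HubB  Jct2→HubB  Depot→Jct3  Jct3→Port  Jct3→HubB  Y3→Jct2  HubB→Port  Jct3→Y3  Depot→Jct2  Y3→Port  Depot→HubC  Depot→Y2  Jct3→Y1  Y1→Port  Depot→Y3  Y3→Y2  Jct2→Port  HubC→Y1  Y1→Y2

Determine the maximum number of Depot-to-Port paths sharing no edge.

4

Assign every edge capacity 1; by Menger, the answer equals the max flow.
Path Depot→Jct3→Port (+1); total 1.
Path Depot→Y3→Port (+1); total 2.
Path Depot→Jct2→Port (+1); total 3.
Path Depot→HubC→Y1→Port (+1); total 4.
No residual Depot→Port path; max flow = 4.
Certifying cut of size 4: {Depot→HubC, Depot→Jct2, Depot→Jct3, Depot→Y3}.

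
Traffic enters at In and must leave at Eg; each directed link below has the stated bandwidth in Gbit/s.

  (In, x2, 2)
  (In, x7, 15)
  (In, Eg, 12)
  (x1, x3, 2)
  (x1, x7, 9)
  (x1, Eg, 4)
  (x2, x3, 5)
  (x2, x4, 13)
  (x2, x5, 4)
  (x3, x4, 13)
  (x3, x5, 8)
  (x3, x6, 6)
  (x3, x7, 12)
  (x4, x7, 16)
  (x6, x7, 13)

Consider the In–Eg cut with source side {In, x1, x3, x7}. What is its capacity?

Edges leaving {In, x1, x3, x7}: In→x2 (2), In→Eg (12), x1→Eg (4), x3→x4 (13), x3→x5 (8), x3→x6 (6).
Cut capacity = 2 + 12 + 4 + 13 + 8 + 6 = 45.

45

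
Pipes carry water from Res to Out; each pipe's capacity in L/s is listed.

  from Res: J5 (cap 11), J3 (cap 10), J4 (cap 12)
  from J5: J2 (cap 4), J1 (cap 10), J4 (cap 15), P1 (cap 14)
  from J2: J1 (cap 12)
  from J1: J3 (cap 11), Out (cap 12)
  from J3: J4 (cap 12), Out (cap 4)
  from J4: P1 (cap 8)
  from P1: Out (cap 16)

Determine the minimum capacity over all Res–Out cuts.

23

Augment Res→J3→Out: bottleneck 4, flow now 4.
Augment Res→J5→J1→Out: bottleneck 10, flow now 14.
Augment Res→J5→P1→Out: bottleneck 1, flow now 15.
Augment Res→J4→P1→Out: bottleneck 8, flow now 23.
No augmenting path remains; maximum flow = 23.
By max-flow min-cut, the minimum cut capacity equals the max flow.
In the residual graph, reachable from Res: {Res, J3, J4}.
Min-cut edges: Res→J5 (11), J3→Out (4), J4→P1 (8); capacity 11 + 4 + 8 = 23.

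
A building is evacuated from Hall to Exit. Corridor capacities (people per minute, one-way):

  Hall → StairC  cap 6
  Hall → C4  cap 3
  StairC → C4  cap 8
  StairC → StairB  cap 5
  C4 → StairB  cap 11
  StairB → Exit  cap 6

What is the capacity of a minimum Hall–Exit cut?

Augment Hall→StairC→StairB→Exit: bottleneck 5, flow now 5.
Augment Hall→C4→StairB→Exit: bottleneck 1, flow now 6.
No augmenting path remains; maximum flow = 6.
By max-flow min-cut, the minimum cut capacity equals the max flow.
In the residual graph, reachable from Hall: {Hall, StairC, C4, StairB}.
Min-cut edges: StairB→Exit (6); capacity 6 = 6.

6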